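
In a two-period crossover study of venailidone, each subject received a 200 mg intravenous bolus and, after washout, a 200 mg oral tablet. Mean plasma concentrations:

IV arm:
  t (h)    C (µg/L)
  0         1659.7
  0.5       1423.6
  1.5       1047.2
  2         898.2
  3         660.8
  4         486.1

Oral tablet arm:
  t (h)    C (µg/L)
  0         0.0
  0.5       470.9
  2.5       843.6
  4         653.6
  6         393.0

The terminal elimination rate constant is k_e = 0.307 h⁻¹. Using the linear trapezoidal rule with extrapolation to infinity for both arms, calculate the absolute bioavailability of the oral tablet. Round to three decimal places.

F = 0.899

Trapezoidal AUC_0→4 (IV):
  [0→0.5]: (1659.7+1423.6)/2 × 0.5 = 770.825
  [0.5→1.5]: (1423.6+1047.2)/2 × 1 = 1235.4
  [1.5→2]: (1047.2+898.2)/2 × 0.5 = 486.35
  [2→3]: (898.2+660.8)/2 × 1 = 779.5
  [3→4]: (660.8+486.1)/2 × 1 = 573.45
  Sum = 3845.525 µg/L·h
IV tail: 486.1/0.307 = 1583.388; AUC_iv,0→∞ = 3845.525 + 1583.388 = 5428.913 µg/L·h
Trapezoidal AUC_0→6 (oral tablet):
  [0→0.5]: (0.0+470.9)/2 × 0.5 = 117.725
  [0.5→2.5]: (470.9+843.6)/2 × 2 = 1314.5
  [2.5→4]: (843.6+653.6)/2 × 1.5 = 1122.9
  [4→6]: (653.6+393.0)/2 × 2 = 1046.6
  Sum = 3601.725 µg/L·h
oral tablet tail: 393.0/0.307 = 1280.130; AUC_ev,0→∞ = 3601.725 + 1280.130 = 4881.855 µg/L·h
F = (AUC_ev/D_ev)/(AUC_iv/D_iv) = (4881.855/200)/(5428.913/200) = 24.409275/27.144565 = 0.8992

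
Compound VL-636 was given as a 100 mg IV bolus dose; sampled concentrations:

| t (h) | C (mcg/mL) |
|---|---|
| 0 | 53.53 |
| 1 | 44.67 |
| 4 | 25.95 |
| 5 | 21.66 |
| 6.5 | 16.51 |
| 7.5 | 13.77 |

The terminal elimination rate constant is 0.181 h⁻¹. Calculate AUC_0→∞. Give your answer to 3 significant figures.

Trapezoidal AUC_0→7.5:
  [0→1]: (53.53+44.67)/2 × 1 = 49.1
  [1→4]: (44.67+25.95)/2 × 3 = 105.93
  [4→5]: (25.95+21.66)/2 × 1 = 23.805
  [5→6.5]: (21.66+16.51)/2 × 1.5 = 28.6275
  [6.5→7.5]: (16.51+13.77)/2 × 1 = 15.14
  Sum = 222.6025 mcg/mL·h
Extrapolated tail: C_last / k_e = 13.77 / 0.181 = 76.077
AUC_0→∞ = 222.6025 + 76.077 = 298.6795 mcg/mL·h

AUC = 299 mcg/mL·h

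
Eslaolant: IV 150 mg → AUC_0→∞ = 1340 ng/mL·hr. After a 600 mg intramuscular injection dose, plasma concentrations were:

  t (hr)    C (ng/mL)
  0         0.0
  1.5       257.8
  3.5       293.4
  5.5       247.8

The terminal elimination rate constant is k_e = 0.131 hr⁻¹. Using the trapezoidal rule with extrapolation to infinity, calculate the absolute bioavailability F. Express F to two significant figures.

Trapezoidal AUC_0→5.5 (intramuscular injection):
  [0→1.5]: (0.0+257.8)/2 × 1.5 = 193.35
  [1.5→3.5]: (257.8+293.4)/2 × 2 = 551.2
  [3.5→5.5]: (293.4+247.8)/2 × 2 = 541.2
  Sum = 1285.75 ng/mL·hr
Tail: C_last/k_e = 247.8/0.131 = 1891.603
AUC_0→∞ (intramuscular injection) = 1285.75 + 1891.603 = 3177.353 ng/mL·hr
F = (AUC_ev/D_ev)/(AUC_iv/D_iv) = (3177.353/600)/(1340/150) = 5.29559/8.93333 = 0.5928

F = 0.59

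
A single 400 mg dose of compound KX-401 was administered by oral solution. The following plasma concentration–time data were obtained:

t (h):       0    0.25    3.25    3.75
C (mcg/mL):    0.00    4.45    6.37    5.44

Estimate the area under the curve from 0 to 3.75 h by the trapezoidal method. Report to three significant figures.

Trapezoidal AUC_0→3.75:
  [0→0.25]: (0.00+4.45)/2 × 0.25 = 0.55625
  [0.25→3.25]: (4.45+6.37)/2 × 3 = 16.23
  [3.25→3.75]: (6.37+5.44)/2 × 0.5 = 2.9525
  Sum = 19.73875 mcg/mL·h

AUC = 19.7 mcg/mL·h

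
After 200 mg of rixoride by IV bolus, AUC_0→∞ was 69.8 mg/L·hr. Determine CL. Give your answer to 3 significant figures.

CL = 2.87 L/hr

CL = Dose_iv / AUC_0→∞
   = 200 / 69.8 = 2.86533 L/hr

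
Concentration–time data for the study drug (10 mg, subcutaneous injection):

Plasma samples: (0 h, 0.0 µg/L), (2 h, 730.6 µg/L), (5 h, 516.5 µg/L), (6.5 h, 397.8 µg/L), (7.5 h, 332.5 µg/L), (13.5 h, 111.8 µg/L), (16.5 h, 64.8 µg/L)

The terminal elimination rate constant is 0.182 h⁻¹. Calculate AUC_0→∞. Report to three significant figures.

Trapezoidal AUC_0→16.5:
  [0→2]: (0.0+730.6)/2 × 2 = 730.6
  [2→5]: (730.6+516.5)/2 × 3 = 1870.65
  [5→6.5]: (516.5+397.8)/2 × 1.5 = 685.725
  [6.5→7.5]: (397.8+332.5)/2 × 1 = 365.15
  [7.5→13.5]: (332.5+111.8)/2 × 6 = 1332.9
  [13.5→16.5]: (111.8+64.8)/2 × 3 = 264.9
  Sum = 5249.925 µg/L·h
Extrapolated tail: C_last / k_e = 64.8 / 0.182 = 356.044
AUC_0→∞ = 5249.925 + 356.044 = 5605.969 µg/L·h

AUC = 5610 µg/L·h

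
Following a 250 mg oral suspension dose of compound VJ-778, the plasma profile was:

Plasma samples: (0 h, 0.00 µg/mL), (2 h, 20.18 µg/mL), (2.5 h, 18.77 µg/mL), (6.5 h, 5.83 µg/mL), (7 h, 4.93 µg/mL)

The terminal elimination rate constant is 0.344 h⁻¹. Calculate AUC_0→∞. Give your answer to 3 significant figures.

Trapezoidal AUC_0→7:
  [0→2]: (0.00+20.18)/2 × 2 = 20.18
  [2→2.5]: (20.18+18.77)/2 × 0.5 = 9.7375
  [2.5→6.5]: (18.77+5.83)/2 × 4 = 49.2
  [6.5→7]: (5.83+4.93)/2 × 0.5 = 2.69
  Sum = 81.8075 µg/mL·h
Extrapolated tail: C_last / k_e = 4.93 / 0.344 = 14.331
AUC_0→∞ = 81.8075 + 14.331 = 96.1385 µg/mL·h

AUC = 96.1 µg/mL·h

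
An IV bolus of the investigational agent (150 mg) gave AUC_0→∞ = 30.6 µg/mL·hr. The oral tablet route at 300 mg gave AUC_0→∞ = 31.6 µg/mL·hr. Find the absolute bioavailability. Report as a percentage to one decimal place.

F = (AUC_ev / D_ev) / (AUC_iv / D_iv)
  = (31.6/300) / (30.6/150)
  = 0.105333 / 0.204 = 0.5163
  = 51.63%

F = 51.6%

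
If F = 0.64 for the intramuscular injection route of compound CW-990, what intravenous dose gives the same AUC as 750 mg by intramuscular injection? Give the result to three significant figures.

D_iv = 480 mg

Systemic exposure from an extravascular dose = F × D_ev, so the equivalent IV dose is F × D_ev.
D_iv = F × D_ev = 0.64 × 750 = 480 mg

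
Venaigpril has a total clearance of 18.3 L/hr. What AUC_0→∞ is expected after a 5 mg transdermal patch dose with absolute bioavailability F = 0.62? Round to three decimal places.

AUC_0→∞ = F × Dose / CL
        = 0.62 × 5 / 18.3 = 0.169399 mg/L·hr

AUC = 0.169 mg/L·hr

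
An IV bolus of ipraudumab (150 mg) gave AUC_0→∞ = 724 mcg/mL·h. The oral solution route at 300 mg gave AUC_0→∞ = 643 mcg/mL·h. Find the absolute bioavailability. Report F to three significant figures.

F = (AUC_ev / D_ev) / (AUC_iv / D_iv)
  = (643/300) / (724/150)
  = 2.14333 / 4.82667 = 0.4441

F = 0.444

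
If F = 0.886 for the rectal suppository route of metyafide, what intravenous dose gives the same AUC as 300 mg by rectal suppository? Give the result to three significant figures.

D_iv = 266 mg

Systemic exposure from an extravascular dose = F × D_ev, so the equivalent IV dose is F × D_ev.
D_iv = F × D_ev = 0.886 × 300 = 265.8 mg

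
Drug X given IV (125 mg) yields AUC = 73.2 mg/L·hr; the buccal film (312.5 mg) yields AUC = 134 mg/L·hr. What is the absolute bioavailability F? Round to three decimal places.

F = (AUC_ev / D_ev) / (AUC_iv / D_iv)
  = (134/312.5) / (73.2/125)
  = 0.4288 / 0.5856 = 0.7322

F = 0.732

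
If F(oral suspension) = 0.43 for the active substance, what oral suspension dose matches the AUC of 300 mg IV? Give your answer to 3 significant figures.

For equal systemic exposure: F × D_ev = D_iv
D_ev = D_iv / F = 300 / 0.43 = 697.674 mg

D_oral = 698 mg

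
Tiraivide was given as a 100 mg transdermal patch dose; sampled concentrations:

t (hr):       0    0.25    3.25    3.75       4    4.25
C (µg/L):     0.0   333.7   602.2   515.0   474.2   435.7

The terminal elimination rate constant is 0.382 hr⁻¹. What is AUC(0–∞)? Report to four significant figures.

AUC = 3103 µg/L·hr

Trapezoidal AUC_0→4.25:
  [0→0.25]: (0.0+333.7)/2 × 0.25 = 41.7125
  [0.25→3.25]: (333.7+602.2)/2 × 3 = 1403.85
  [3.25→3.75]: (602.2+515.0)/2 × 0.5 = 279.3
  [3.75→4]: (515.0+474.2)/2 × 0.25 = 123.65
  [4→4.25]: (474.2+435.7)/2 × 0.25 = 113.7375
  Sum = 1962.25 µg/L·hr
Extrapolated tail: C_last / k_e = 435.7 / 0.382 = 1140.576
AUC_0→∞ = 1962.25 + 1140.576 = 3102.826 µg/L·hr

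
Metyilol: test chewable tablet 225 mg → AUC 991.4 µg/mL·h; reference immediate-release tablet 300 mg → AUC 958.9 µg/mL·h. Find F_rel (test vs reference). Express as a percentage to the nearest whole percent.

F_rel = 138%

F_rel = (AUC_test/D_test) / (AUC_ref/D_ref)
      = (991.4/225) / (958.9/300)
      = 4.40622 / 3.19633 = 1.3785 = 137.85%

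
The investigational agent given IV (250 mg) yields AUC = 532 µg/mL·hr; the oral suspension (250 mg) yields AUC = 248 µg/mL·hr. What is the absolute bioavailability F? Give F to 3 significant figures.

F = (AUC_ev / D_ev) / (AUC_iv / D_iv)
  = (248/250) / (532/250)
  = 0.992 / 2.128 = 0.4662

F = 0.466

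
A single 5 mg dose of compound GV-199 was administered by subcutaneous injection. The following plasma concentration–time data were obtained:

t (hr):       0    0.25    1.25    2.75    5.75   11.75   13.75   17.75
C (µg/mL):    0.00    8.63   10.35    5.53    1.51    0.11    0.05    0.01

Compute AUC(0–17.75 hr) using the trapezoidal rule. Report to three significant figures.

Trapezoidal AUC_0→17.75:
  [0→0.25]: (0.00+8.63)/2 × 0.25 = 1.07875
  [0.25→1.25]: (8.63+10.35)/2 × 1 = 9.49
  [1.25→2.75]: (10.35+5.53)/2 × 1.5 = 11.91
  [2.75→5.75]: (5.53+1.51)/2 × 3 = 10.56
  [5.75→11.75]: (1.51+0.11)/2 × 6 = 4.86
  [11.75→13.75]: (0.11+0.05)/2 × 2 = 0.16
  [13.75→17.75]: (0.05+0.01)/2 × 4 = 0.12
  Sum = 38.17875 µg/mL·hr

AUC = 38.2 µg/mL·hr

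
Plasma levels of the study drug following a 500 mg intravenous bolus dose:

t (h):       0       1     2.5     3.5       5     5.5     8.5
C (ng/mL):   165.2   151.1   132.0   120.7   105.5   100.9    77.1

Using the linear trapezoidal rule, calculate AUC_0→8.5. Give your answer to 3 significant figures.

Trapezoidal AUC_0→8.5:
  [0→1]: (165.2+151.1)/2 × 1 = 158.15
  [1→2.5]: (151.1+132.0)/2 × 1.5 = 212.325
  [2.5→3.5]: (132.0+120.7)/2 × 1 = 126.35
  [3.5→5]: (120.7+105.5)/2 × 1.5 = 169.65
  [5→5.5]: (105.5+100.9)/2 × 0.5 = 51.6
  [5.5→8.5]: (100.9+77.1)/2 × 3 = 267.0
  Sum = 985.075 ng/mL·h

AUC = 985 ng/mL·h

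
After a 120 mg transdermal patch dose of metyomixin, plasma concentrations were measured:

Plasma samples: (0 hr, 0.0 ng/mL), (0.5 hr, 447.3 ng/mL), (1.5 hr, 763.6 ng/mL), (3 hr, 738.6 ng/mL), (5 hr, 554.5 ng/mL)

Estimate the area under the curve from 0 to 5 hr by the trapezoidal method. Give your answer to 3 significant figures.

AUC = 3140 ng/mL·hr

Trapezoidal AUC_0→5:
  [0→0.5]: (0.0+447.3)/2 × 0.5 = 111.825
  [0.5→1.5]: (447.3+763.6)/2 × 1 = 605.45
  [1.5→3]: (763.6+738.6)/2 × 1.5 = 1126.65
  [3→5]: (738.6+554.5)/2 × 2 = 1293.1
  Sum = 3137.025 ng/mL·hr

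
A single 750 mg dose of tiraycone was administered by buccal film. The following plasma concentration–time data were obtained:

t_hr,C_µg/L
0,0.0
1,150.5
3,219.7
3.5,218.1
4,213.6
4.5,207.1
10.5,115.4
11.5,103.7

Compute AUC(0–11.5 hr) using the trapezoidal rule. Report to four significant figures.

Trapezoidal AUC_0→11.5:
  [0→1]: (0.0+150.5)/2 × 1 = 75.25
  [1→3]: (150.5+219.7)/2 × 2 = 370.2
  [3→3.5]: (219.7+218.1)/2 × 0.5 = 109.45
  [3.5→4]: (218.1+213.6)/2 × 0.5 = 107.925
  [4→4.5]: (213.6+207.1)/2 × 0.5 = 105.175
  [4.5→10.5]: (207.1+115.4)/2 × 6 = 967.5
  [10.5→11.5]: (115.4+103.7)/2 × 1 = 109.55
  Sum = 1845.05 µg/L·hr

AUC = 1845 µg/L·hr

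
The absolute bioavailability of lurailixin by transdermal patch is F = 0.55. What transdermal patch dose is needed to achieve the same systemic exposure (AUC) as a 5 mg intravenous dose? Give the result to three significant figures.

For equal systemic exposure: F × D_ev = D_iv
D_ev = D_iv / F = 5 / 0.55 = 9.09091 mg

D_transdermal = 9.09 mg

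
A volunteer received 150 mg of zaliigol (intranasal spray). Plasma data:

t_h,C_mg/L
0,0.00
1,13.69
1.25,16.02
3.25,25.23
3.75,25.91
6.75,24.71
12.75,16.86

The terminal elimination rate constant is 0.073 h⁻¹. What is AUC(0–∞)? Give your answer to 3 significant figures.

AUC = 496 mg/L·h

Trapezoidal AUC_0→12.75:
  [0→1]: (0.00+13.69)/2 × 1 = 6.845
  [1→1.25]: (13.69+16.02)/2 × 0.25 = 3.71375
  [1.25→3.25]: (16.02+25.23)/2 × 2 = 41.25
  [3.25→3.75]: (25.23+25.91)/2 × 0.5 = 12.785
  [3.75→6.75]: (25.91+24.71)/2 × 3 = 75.93
  [6.75→12.75]: (24.71+16.86)/2 × 6 = 124.71
  Sum = 265.23375 mg/L·h
Extrapolated tail: C_last / k_e = 16.86 / 0.073 = 230.959
AUC_0→∞ = 265.23375 + 230.959 = 496.19275 mg/L·h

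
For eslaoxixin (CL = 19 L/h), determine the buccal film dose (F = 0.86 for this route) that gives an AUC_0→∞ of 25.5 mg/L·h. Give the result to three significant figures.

Dose = 563 mg

Dose = CL × AUC_0→∞ / F
     = 19 × 25.5 / 0.86 = 563.372 mg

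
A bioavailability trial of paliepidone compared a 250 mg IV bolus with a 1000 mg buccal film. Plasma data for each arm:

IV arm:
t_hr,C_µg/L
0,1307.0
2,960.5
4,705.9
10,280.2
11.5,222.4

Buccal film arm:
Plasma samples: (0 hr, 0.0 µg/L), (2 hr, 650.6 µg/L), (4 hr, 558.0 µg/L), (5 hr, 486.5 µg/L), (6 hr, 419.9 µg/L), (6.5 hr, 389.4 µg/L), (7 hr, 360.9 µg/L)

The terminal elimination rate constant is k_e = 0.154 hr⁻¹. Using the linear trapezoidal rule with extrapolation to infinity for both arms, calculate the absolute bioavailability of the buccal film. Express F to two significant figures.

Trapezoidal AUC_0→11.5 (IV):
  [0→2]: (1307.0+960.5)/2 × 2 = 2267.5
  [2→4]: (960.5+705.9)/2 × 2 = 1666.4
  [4→10]: (705.9+280.2)/2 × 6 = 2958.3
  [10→11.5]: (280.2+222.4)/2 × 1.5 = 376.95
  Sum = 7269.15 µg/L·hr
IV tail: 222.4/0.154 = 1444.156; AUC_iv,0→∞ = 7269.15 + 1444.156 = 8713.306 µg/L·hr
Trapezoidal AUC_0→7 (buccal film):
  [0→2]: (0.0+650.6)/2 × 2 = 650.6
  [2→4]: (650.6+558.0)/2 × 2 = 1208.6
  [4→5]: (558.0+486.5)/2 × 1 = 522.25
  [5→6]: (486.5+419.9)/2 × 1 = 453.2
  [6→6.5]: (419.9+389.4)/2 × 0.5 = 202.325
  [6.5→7]: (389.4+360.9)/2 × 0.5 = 187.575
  Sum = 3224.55 µg/L·hr
buccal film tail: 360.9/0.154 = 2343.506; AUC_ev,0→∞ = 3224.55 + 2343.506 = 5568.056 µg/L·hr
F = (AUC_ev/D_ev)/(AUC_iv/D_iv) = (5568.056/1000)/(8713.306/250) = 5.568056/34.853224 = 0.1598

F = 0.16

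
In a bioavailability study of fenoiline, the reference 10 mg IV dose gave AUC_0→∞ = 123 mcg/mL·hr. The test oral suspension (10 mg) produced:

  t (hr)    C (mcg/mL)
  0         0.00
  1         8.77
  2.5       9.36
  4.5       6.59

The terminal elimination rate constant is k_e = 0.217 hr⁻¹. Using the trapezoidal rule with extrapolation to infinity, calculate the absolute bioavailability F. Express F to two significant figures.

F = 0.52

Trapezoidal AUC_0→4.5 (oral suspension):
  [0→1]: (0.00+8.77)/2 × 1 = 4.385
  [1→2.5]: (8.77+9.36)/2 × 1.5 = 13.5975
  [2.5→4.5]: (9.36+6.59)/2 × 2 = 15.95
  Sum = 33.9325 mcg/mL·hr
Tail: C_last/k_e = 6.59/0.217 = 30.369
AUC_0→∞ (oral suspension) = 33.9325 + 30.369 = 64.3015 mcg/mL·hr
F = (AUC_ev/D_ev)/(AUC_iv/D_iv) = (64.3015/10)/(123/10) = 6.43015/12.3 = 0.5228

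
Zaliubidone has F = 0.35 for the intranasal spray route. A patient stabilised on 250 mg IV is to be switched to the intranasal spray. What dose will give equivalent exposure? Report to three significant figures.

D_intranasal = 714 mg

For equal systemic exposure: F × D_ev = D_iv
D_ev = D_iv / F = 250 / 0.35 = 714.286 mg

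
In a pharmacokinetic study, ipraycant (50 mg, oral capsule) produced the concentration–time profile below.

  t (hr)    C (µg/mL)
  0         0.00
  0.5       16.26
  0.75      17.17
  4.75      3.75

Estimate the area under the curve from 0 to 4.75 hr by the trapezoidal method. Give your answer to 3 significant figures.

AUC = 50.1 µg/mL·hr

Trapezoidal AUC_0→4.75:
  [0→0.5]: (0.00+16.26)/2 × 0.5 = 4.065
  [0.5→0.75]: (16.26+17.17)/2 × 0.25 = 4.17875
  [0.75→4.75]: (17.17+3.75)/2 × 4 = 41.84
  Sum = 50.08375 µg/mL·hr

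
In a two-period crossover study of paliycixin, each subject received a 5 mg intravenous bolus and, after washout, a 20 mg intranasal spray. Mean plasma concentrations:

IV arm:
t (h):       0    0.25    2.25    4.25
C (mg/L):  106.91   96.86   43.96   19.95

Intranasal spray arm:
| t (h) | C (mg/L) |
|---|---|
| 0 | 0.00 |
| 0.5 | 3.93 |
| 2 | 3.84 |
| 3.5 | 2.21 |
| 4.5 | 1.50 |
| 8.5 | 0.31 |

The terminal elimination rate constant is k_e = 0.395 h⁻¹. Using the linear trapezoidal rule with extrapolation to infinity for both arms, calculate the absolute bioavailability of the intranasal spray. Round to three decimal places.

F = 0.016

Trapezoidal AUC_0→4.25 (IV):
  [0→0.25]: (106.91+96.86)/2 × 0.25 = 25.47125
  [0.25→2.25]: (96.86+43.96)/2 × 2 = 140.82
  [2.25→4.25]: (43.96+19.95)/2 × 2 = 63.91
  Sum = 230.20125 mg/L·h
IV tail: 19.95/0.395 = 50.506; AUC_iv,0→∞ = 230.20125 + 50.506 = 280.70725 mg/L·h
Trapezoidal AUC_0→8.5 (intranasal spray):
  [0→0.5]: (0.00+3.93)/2 × 0.5 = 0.9825
  [0.5→2]: (3.93+3.84)/2 × 1.5 = 5.8275
  [2→3.5]: (3.84+2.21)/2 × 1.5 = 4.5375
  [3.5→4.5]: (2.21+1.50)/2 × 1 = 1.855
  [4.5→8.5]: (1.50+0.31)/2 × 4 = 3.62
  Sum = 16.8225 mg/L·h
intranasal spray tail: 0.31/0.395 = 0.785; AUC_ev,0→∞ = 16.8225 + 0.785 = 17.6075 mg/L·h
F = (AUC_ev/D_ev)/(AUC_iv/D_iv) = (17.6075/20)/(280.70725/5) = 0.880375/56.14145 = 0.0157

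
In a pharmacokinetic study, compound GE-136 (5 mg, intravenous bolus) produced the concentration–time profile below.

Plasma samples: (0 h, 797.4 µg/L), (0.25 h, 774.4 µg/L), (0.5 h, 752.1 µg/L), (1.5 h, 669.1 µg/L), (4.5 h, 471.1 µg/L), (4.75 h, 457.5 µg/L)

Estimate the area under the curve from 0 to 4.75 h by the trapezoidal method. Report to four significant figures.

AUC = 2924 µg/L·h

Trapezoidal AUC_0→4.75:
  [0→0.25]: (797.4+774.4)/2 × 0.25 = 196.475
  [0.25→0.5]: (774.4+752.1)/2 × 0.25 = 190.8125
  [0.5→1.5]: (752.1+669.1)/2 × 1 = 710.6
  [1.5→4.5]: (669.1+471.1)/2 × 3 = 1710.3
  [4.5→4.75]: (471.1+457.5)/2 × 0.25 = 116.075
  Sum = 2924.2625 µg/L·h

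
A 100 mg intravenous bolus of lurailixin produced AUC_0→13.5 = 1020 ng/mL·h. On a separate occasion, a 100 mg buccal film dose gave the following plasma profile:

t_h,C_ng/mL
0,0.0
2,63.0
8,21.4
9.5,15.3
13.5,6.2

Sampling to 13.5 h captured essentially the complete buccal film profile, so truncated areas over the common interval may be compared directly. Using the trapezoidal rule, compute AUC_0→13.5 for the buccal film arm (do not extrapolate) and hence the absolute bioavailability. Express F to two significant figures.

F = 0.38

Trapezoidal AUC_0→13.5 (buccal film):
  [0→2]: (0.0+63.0)/2 × 2 = 63.0
  [2→8]: (63.0+21.4)/2 × 6 = 253.2
  [8→9.5]: (21.4+15.3)/2 × 1.5 = 27.525
  [9.5→13.5]: (15.3+6.2)/2 × 4 = 43.0
  Sum = 386.725 ng/mL·h
F = (AUC_ev/D_ev)/(AUC_iv/D_iv) = (386.725/100)/(1020/100) = 3.86725/10.2 = 0.3791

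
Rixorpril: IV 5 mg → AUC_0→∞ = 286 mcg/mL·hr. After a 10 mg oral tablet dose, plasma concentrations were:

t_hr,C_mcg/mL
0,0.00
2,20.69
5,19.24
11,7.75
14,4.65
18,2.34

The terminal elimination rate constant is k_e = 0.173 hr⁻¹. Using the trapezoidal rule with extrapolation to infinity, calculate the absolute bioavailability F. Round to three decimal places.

Trapezoidal AUC_0→18 (oral tablet):
  [0→2]: (0.00+20.69)/2 × 2 = 20.69
  [2→5]: (20.69+19.24)/2 × 3 = 59.895
  [5→11]: (19.24+7.75)/2 × 6 = 80.97
  [11→14]: (7.75+4.65)/2 × 3 = 18.6
  [14→18]: (4.65+2.34)/2 × 4 = 13.98
  Sum = 194.135 mcg/mL·hr
Tail: C_last/k_e = 2.34/0.173 = 13.526
AUC_0→∞ (oral tablet) = 194.135 + 13.526 = 207.661 mcg/mL·hr
F = (AUC_ev/D_ev)/(AUC_iv/D_iv) = (207.661/10)/(286/5) = 20.7661/57.2 = 0.3630

F = 0.363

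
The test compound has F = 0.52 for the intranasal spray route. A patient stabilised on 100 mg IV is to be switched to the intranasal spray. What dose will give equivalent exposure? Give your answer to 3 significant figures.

For equal systemic exposure: F × D_ev = D_iv
D_ev = D_iv / F = 100 / 0.52 = 192.308 mg

D_intranasal = 192 mg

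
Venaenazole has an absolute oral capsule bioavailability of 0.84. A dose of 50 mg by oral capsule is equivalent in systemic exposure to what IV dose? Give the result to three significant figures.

D_iv = 42.0 mg

Systemic exposure from an extravascular dose = F × D_ev, so the equivalent IV dose is F × D_ev.
D_iv = F × D_ev = 0.84 × 50 = 42 mg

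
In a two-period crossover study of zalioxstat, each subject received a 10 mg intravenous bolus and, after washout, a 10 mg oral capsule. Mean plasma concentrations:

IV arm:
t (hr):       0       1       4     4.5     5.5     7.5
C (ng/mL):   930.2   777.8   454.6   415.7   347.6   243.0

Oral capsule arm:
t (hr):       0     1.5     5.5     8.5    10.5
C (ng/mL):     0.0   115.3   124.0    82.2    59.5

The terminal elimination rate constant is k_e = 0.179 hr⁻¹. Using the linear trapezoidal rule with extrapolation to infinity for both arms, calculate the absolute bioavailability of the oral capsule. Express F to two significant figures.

Trapezoidal AUC_0→7.5 (IV):
  [0→1]: (930.2+777.8)/2 × 1 = 854.0
  [1→4]: (777.8+454.6)/2 × 3 = 1848.6
  [4→4.5]: (454.6+415.7)/2 × 0.5 = 217.575
  [4.5→5.5]: (415.7+347.6)/2 × 1 = 381.65
  [5.5→7.5]: (347.6+243.0)/2 × 2 = 590.6
  Sum = 3892.425 ng/mL·hr
IV tail: 243.0/0.179 = 1357.542; AUC_iv,0→∞ = 3892.425 + 1357.542 = 5249.967 ng/mL·hr
Trapezoidal AUC_0→10.5 (oral capsule):
  [0→1.5]: (0.0+115.3)/2 × 1.5 = 86.475
  [1.5→5.5]: (115.3+124.0)/2 × 4 = 478.6
  [5.5→8.5]: (124.0+82.2)/2 × 3 = 309.3
  [8.5→10.5]: (82.2+59.5)/2 × 2 = 141.7
  Sum = 1016.075 ng/mL·hr
oral capsule tail: 59.5/0.179 = 332.402; AUC_ev,0→∞ = 1016.075 + 332.402 = 1348.477 ng/mL·hr
F = (AUC_ev/D_ev)/(AUC_iv/D_iv) = (1348.477/10)/(5249.967/10) = 134.8477/524.9967 = 0.2569

F = 0.26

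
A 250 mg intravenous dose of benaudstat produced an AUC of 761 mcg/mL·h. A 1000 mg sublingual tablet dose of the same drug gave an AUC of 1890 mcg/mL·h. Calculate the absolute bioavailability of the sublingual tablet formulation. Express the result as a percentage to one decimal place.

F = (AUC_ev / D_ev) / (AUC_iv / D_iv)
  = (1890/1000) / (761/250)
  = 1.89 / 3.044 = 0.6209
  = 62.09%

F = 62.1%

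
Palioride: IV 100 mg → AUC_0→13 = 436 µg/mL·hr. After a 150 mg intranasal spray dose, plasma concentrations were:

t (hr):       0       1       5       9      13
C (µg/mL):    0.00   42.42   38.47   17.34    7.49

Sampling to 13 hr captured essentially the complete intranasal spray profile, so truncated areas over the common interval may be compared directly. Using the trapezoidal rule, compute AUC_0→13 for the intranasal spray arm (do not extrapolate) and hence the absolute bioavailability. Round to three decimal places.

Trapezoidal AUC_0→13 (intranasal spray):
  [0→1]: (0.00+42.42)/2 × 1 = 21.21
  [1→5]: (42.42+38.47)/2 × 4 = 161.78
  [5→9]: (38.47+17.34)/2 × 4 = 111.62
  [9→13]: (17.34+7.49)/2 × 4 = 49.66
  Sum = 344.27 µg/mL·hr
F = (AUC_ev/D_ev)/(AUC_iv/D_iv) = (344.27/150)/(436/100) = 2.29513/4.36 = 0.5264

F = 0.526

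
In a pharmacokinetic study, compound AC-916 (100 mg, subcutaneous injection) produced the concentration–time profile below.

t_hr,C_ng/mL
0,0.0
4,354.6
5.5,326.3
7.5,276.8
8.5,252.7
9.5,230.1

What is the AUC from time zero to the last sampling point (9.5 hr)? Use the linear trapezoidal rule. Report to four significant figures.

Trapezoidal AUC_0→9.5:
  [0→4]: (0.0+354.6)/2 × 4 = 709.2
  [4→5.5]: (354.6+326.3)/2 × 1.5 = 510.675
  [5.5→7.5]: (326.3+276.8)/2 × 2 = 603.1
  [7.5→8.5]: (276.8+252.7)/2 × 1 = 264.75
  [8.5→9.5]: (252.7+230.1)/2 × 1 = 241.4
  Sum = 2329.125 ng/mL·hr

AUC = 2329 ng/mL·hr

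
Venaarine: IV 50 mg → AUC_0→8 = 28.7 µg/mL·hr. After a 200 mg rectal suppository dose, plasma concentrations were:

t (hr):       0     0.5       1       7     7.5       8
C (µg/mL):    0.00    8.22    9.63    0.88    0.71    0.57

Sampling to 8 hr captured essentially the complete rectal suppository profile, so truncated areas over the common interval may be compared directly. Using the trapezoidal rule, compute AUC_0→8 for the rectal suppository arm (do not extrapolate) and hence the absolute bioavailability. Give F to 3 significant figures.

Trapezoidal AUC_0→8 (rectal suppository):
  [0→0.5]: (0.00+8.22)/2 × 0.5 = 2.055
  [0.5→1]: (8.22+9.63)/2 × 0.5 = 4.4625
  [1→7]: (9.63+0.88)/2 × 6 = 31.53
  [7→7.5]: (0.88+0.71)/2 × 0.5 = 0.3975
  [7.5→8]: (0.71+0.57)/2 × 0.5 = 0.32
  Sum = 38.765 µg/mL·hr
F = (AUC_ev/D_ev)/(AUC_iv/D_iv) = (38.765/200)/(28.7/50) = 0.193825/0.574 = 0.3377

F = 0.338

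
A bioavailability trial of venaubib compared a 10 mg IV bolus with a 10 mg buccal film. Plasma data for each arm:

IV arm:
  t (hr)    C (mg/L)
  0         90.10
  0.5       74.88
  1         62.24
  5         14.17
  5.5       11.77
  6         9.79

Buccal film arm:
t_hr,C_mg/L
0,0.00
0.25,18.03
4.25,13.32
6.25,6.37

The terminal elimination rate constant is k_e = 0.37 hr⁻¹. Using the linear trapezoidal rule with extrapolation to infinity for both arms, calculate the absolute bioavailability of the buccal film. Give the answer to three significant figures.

F = 0.382

Trapezoidal AUC_0→6 (IV):
  [0→0.5]: (90.10+74.88)/2 × 0.5 = 41.245
  [0.5→1]: (74.88+62.24)/2 × 0.5 = 34.28
  [1→5]: (62.24+14.17)/2 × 4 = 152.82
  [5→5.5]: (14.17+11.77)/2 × 0.5 = 6.485
  [5.5→6]: (11.77+9.79)/2 × 0.5 = 5.39
  Sum = 240.22 mg/L·hr
IV tail: 9.79/0.37 = 26.459; AUC_iv,0→∞ = 240.22 + 26.459 = 266.679 mg/L·hr
Trapezoidal AUC_0→6.25 (buccal film):
  [0→0.25]: (0.00+18.03)/2 × 0.25 = 2.25375
  [0.25→4.25]: (18.03+13.32)/2 × 4 = 62.7
  [4.25→6.25]: (13.32+6.37)/2 × 2 = 19.69
  Sum = 84.64375 mg/L·hr
buccal film tail: 6.37/0.37 = 17.216; AUC_ev,0→∞ = 84.64375 + 17.216 = 101.85975 mg/L·hr
F = (AUC_ev/D_ev)/(AUC_iv/D_iv) = (101.85975/10)/(266.679/10) = 10.185975/26.6679 = 0.3820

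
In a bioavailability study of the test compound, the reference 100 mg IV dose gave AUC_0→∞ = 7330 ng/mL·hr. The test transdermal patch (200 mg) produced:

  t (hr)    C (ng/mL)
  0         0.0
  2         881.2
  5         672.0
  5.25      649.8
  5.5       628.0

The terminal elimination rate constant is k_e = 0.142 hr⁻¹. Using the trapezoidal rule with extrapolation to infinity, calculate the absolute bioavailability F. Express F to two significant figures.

Trapezoidal AUC_0→5.5 (transdermal patch):
  [0→2]: (0.0+881.2)/2 × 2 = 881.2
  [2→5]: (881.2+672.0)/2 × 3 = 2329.8
  [5→5.25]: (672.0+649.8)/2 × 0.25 = 165.225
  [5.25→5.5]: (649.8+628.0)/2 × 0.25 = 159.725
  Sum = 3535.95 ng/mL·hr
Tail: C_last/k_e = 628.0/0.142 = 4422.535
AUC_0→∞ (transdermal patch) = 3535.95 + 4422.535 = 7958.485 ng/mL·hr
F = (AUC_ev/D_ev)/(AUC_iv/D_iv) = (7958.485/200)/(7330/100) = 39.792425/73.3 = 0.5429

F = 0.54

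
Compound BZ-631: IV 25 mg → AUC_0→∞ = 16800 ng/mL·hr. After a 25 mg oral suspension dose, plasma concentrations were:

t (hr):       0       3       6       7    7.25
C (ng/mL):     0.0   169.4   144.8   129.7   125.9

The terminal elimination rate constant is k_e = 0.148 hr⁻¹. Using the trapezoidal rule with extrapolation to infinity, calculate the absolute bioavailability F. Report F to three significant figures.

Trapezoidal AUC_0→7.25 (oral suspension):
  [0→3]: (0.0+169.4)/2 × 3 = 254.1
  [3→6]: (169.4+144.8)/2 × 3 = 471.3
  [6→7]: (144.8+129.7)/2 × 1 = 137.25
  [7→7.25]: (129.7+125.9)/2 × 0.25 = 31.95
  Sum = 894.6 ng/mL·hr
Tail: C_last/k_e = 125.9/0.148 = 850.676
AUC_0→∞ (oral suspension) = 894.6 + 850.676 = 1745.276 ng/mL·hr
F = (AUC_ev/D_ev)/(AUC_iv/D_iv) = (1745.276/25)/(16800/25) = 69.81104/672 = 0.1039

F = 0.104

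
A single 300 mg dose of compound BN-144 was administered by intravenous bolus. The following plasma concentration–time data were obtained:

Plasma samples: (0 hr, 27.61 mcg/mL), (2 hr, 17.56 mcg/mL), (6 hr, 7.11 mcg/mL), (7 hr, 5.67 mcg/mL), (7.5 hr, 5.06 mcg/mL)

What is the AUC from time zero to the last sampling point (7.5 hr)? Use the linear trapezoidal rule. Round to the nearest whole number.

Trapezoidal AUC_0→7.5:
  [0→2]: (27.61+17.56)/2 × 2 = 45.17
  [2→6]: (17.56+7.11)/2 × 4 = 49.34
  [6→7]: (7.11+5.67)/2 × 1 = 6.39
  [7→7.5]: (5.67+5.06)/2 × 0.5 = 2.6825
  Sum = 103.5825 mcg/mL·hr

AUC = 104 mcg/mL·hr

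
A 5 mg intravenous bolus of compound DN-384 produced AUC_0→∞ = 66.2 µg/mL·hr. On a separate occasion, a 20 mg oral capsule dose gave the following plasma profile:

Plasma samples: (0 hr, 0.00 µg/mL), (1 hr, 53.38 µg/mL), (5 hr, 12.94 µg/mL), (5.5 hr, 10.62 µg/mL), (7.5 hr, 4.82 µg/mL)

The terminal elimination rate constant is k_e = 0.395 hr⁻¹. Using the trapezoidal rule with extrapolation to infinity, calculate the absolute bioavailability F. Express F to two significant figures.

F = 0.73

Trapezoidal AUC_0→7.5 (oral capsule):
  [0→1]: (0.00+53.38)/2 × 1 = 26.69
  [1→5]: (53.38+12.94)/2 × 4 = 132.64
  [5→5.5]: (12.94+10.62)/2 × 0.5 = 5.89
  [5.5→7.5]: (10.62+4.82)/2 × 2 = 15.44
  Sum = 180.66 µg/mL·hr
Tail: C_last/k_e = 4.82/0.395 = 12.203
AUC_0→∞ (oral capsule) = 180.66 + 12.203 = 192.863 µg/mL·hr
F = (AUC_ev/D_ev)/(AUC_iv/D_iv) = (192.863/20)/(66.2/5) = 9.64315/13.24 = 0.7283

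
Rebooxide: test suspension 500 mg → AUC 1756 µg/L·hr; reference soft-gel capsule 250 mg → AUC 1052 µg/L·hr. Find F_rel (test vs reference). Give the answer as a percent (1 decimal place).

F_rel = 83.5%

F_rel = (AUC_test/D_test) / (AUC_ref/D_ref)
      = (1756/500) / (1052/250)
      = 3.512 / 4.208 = 0.8346 = 83.46%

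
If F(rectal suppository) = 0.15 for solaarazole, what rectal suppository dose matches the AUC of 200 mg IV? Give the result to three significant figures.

For equal systemic exposure: F × D_ev = D_iv
D_ev = D_iv / F = 200 / 0.15 = 1333.33 mg

D_rectal = 1330 mg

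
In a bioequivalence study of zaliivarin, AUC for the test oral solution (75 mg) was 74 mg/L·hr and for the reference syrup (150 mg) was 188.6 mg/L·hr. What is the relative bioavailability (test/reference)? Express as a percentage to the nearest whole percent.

F_rel = 78%

F_rel = (AUC_test/D_test) / (AUC_ref/D_ref)
      = (74/75) / (188.6/150)
      = 0.986667 / 1.25733 = 0.7847 = 78.47%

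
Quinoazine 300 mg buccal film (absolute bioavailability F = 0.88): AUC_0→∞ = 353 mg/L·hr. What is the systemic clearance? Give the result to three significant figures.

CL = 0.748 L/hr

CL = F × Dose / AUC_0→∞
   = 0.88 × 300 / 353 = 0.747875 L/hr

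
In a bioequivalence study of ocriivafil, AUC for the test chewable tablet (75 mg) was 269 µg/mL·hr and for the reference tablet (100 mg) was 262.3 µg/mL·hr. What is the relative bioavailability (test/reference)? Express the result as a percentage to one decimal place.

F_rel = 136.7%

F_rel = (AUC_test/D_test) / (AUC_ref/D_ref)
      = (269/75) / (262.3/100)
      = 3.58667 / 2.623 = 1.3674 = 136.74%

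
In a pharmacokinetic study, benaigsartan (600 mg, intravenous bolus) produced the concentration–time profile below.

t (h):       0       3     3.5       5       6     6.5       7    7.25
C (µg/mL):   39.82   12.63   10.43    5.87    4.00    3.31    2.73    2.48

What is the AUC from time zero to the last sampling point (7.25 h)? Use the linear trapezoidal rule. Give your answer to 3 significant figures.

Trapezoidal AUC_0→7.25:
  [0→3]: (39.82+12.63)/2 × 3 = 78.675
  [3→3.5]: (12.63+10.43)/2 × 0.5 = 5.765
  [3.5→5]: (10.43+5.87)/2 × 1.5 = 12.225
  [5→6]: (5.87+4.00)/2 × 1 = 4.935
  [6→6.5]: (4.00+3.31)/2 × 0.5 = 1.8275
  [6.5→7]: (3.31+2.73)/2 × 0.5 = 1.51
  [7→7.25]: (2.73+2.48)/2 × 0.25 = 0.65125
  Sum = 105.58875 µg/mL·h

AUC = 106 µg/mL·h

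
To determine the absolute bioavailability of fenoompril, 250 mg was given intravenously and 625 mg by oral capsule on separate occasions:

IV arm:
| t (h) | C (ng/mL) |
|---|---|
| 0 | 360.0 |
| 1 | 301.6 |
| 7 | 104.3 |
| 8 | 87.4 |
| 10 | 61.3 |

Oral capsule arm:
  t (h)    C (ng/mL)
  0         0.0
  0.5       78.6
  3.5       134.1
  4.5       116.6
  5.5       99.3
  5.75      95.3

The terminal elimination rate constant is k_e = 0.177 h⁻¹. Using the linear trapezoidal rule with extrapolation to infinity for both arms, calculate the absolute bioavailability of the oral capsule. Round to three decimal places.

F = 0.212

Trapezoidal AUC_0→10 (IV):
  [0→1]: (360.0+301.6)/2 × 1 = 330.8
  [1→7]: (301.6+104.3)/2 × 6 = 1217.7
  [7→8]: (104.3+87.4)/2 × 1 = 95.85
  [8→10]: (87.4+61.3)/2 × 2 = 148.7
  Sum = 1793.05 ng/mL·h
IV tail: 61.3/0.177 = 346.328; AUC_iv,0→∞ = 1793.05 + 346.328 = 2139.378 ng/mL·h
Trapezoidal AUC_0→5.75 (oral capsule):
  [0→0.5]: (0.0+78.6)/2 × 0.5 = 19.65
  [0.5→3.5]: (78.6+134.1)/2 × 3 = 319.05
  [3.5→4.5]: (134.1+116.6)/2 × 1 = 125.35
  [4.5→5.5]: (116.6+99.3)/2 × 1 = 107.95
  [5.5→5.75]: (99.3+95.3)/2 × 0.25 = 24.325
  Sum = 596.325 ng/mL·h
oral capsule tail: 95.3/0.177 = 538.418; AUC_ev,0→∞ = 596.325 + 538.418 = 1134.743 ng/mL·h
F = (AUC_ev/D_ev)/(AUC_iv/D_iv) = (1134.743/625)/(2139.378/250) = 1.8155888/8.557512 = 0.2122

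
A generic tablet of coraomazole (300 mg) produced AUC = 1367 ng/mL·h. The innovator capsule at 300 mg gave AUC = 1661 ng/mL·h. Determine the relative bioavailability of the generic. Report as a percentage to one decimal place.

F_rel = (AUC_test/D_test) / (AUC_ref/D_ref)
      = (1367/300) / (1661/300)
      = 4.55667 / 5.53667 = 0.8230 = 82.30%

F_rel = 82.3%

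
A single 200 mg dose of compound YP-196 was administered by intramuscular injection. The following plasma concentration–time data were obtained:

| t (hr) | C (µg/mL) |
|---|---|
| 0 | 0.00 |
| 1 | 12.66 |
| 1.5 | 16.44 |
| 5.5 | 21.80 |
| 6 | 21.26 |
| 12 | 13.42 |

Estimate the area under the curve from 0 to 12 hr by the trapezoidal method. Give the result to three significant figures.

Trapezoidal AUC_0→12:
  [0→1]: (0.00+12.66)/2 × 1 = 6.33
  [1→1.5]: (12.66+16.44)/2 × 0.5 = 7.275
  [1.5→5.5]: (16.44+21.80)/2 × 4 = 76.48
  [5.5→6]: (21.80+21.26)/2 × 0.5 = 10.765
  [6→12]: (21.26+13.42)/2 × 6 = 104.04
  Sum = 204.89 µg/mL·hr

AUC = 205 µg/mL·hr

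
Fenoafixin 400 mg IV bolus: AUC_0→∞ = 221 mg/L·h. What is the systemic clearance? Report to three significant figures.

CL = Dose_iv / AUC_0→∞
   = 400 / 221 = 1.80995 L/h

CL = 1.81 L/h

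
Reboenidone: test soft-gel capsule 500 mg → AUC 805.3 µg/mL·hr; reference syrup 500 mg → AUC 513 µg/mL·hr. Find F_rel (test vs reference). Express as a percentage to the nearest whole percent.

F_rel = 157%

F_rel = (AUC_test/D_test) / (AUC_ref/D_ref)
      = (805.3/500) / (513/500)
      = 1.6106 / 1.026 = 1.5698 = 156.98%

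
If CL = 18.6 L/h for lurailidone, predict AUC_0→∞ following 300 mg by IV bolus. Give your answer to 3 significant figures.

AUC = 16.1 mg/L·h

AUC_0→∞ = Dose_iv / CL
        = 300 / 18.6 = 16.129 mg/L·h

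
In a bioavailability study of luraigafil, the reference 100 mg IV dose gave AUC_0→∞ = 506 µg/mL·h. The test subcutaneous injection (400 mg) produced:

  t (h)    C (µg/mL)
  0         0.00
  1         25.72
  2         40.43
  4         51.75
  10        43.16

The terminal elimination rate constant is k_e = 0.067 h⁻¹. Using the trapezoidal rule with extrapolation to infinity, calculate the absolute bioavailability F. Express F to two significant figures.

F = 0.53

Trapezoidal AUC_0→10 (subcutaneous injection):
  [0→1]: (0.00+25.72)/2 × 1 = 12.86
  [1→2]: (25.72+40.43)/2 × 1 = 33.075
  [2→4]: (40.43+51.75)/2 × 2 = 92.18
  [4→10]: (51.75+43.16)/2 × 6 = 284.73
  Sum = 422.845 µg/mL·h
Tail: C_last/k_e = 43.16/0.067 = 644.179
AUC_0→∞ (subcutaneous injection) = 422.845 + 644.179 = 1067.024 µg/mL·h
F = (AUC_ev/D_ev)/(AUC_iv/D_iv) = (1067.024/400)/(506/100) = 2.66756/5.06 = 0.5272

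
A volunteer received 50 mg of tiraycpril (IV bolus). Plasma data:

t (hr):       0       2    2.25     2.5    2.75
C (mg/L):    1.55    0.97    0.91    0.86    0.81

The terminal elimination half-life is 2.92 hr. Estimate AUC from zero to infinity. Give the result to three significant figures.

AUC = 6.60 mg/L·hr

Trapezoidal AUC_0→2.75:
  [0→2]: (1.55+0.97)/2 × 2 = 2.52
  [2→2.25]: (0.97+0.91)/2 × 0.25 = 0.235
  [2.25→2.5]: (0.91+0.86)/2 × 0.25 = 0.22125
  [2.5→2.75]: (0.86+0.81)/2 × 0.25 = 0.20875
  Sum = 3.185 mg/L·hr
k_e = ln2 / t½ = 0.693147 / 2.92 = 0.2374 hr^-1
Extrapolated tail: C_last / k_e = 0.81 / 0.2374 = 3.412
AUC_0→∞ = 3.185 + 3.412 = 6.597 mg/L·hr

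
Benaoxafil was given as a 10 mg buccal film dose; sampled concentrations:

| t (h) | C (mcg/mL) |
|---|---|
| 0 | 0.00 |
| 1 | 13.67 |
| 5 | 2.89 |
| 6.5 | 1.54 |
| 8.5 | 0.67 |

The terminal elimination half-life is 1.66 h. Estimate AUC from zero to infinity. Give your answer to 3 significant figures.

Trapezoidal AUC_0→8.5:
  [0→1]: (0.00+13.67)/2 × 1 = 6.835
  [1→5]: (13.67+2.89)/2 × 4 = 33.12
  [5→6.5]: (2.89+1.54)/2 × 1.5 = 3.3225
  [6.5→8.5]: (1.54+0.67)/2 × 2 = 2.21
  Sum = 45.4875 mcg/mL·h
k_e = ln2 / t½ = 0.693147 / 1.66 = 0.4176 h^-1
Extrapolated tail: C_last / k_e = 0.67 / 0.4176 = 1.604
AUC_0→∞ = 45.4875 + 1.604 = 47.0915 mcg/mL·h

AUC = 47.1 mcg/mL·h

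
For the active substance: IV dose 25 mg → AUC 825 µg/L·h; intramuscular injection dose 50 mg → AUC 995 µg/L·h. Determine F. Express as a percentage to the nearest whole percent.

F = 60%

F = (AUC_ev / D_ev) / (AUC_iv / D_iv)
  = (995/50) / (825/25)
  = 19.9 / 33 = 0.6030
  = 60.30%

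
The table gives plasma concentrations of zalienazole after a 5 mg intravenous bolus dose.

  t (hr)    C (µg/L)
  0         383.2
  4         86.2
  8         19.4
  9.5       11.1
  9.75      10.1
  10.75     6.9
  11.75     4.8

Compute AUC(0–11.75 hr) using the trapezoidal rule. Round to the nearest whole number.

Trapezoidal AUC_0→11.75:
  [0→4]: (383.2+86.2)/2 × 4 = 938.8
  [4→8]: (86.2+19.4)/2 × 4 = 211.2
  [8→9.5]: (19.4+11.1)/2 × 1.5 = 22.875
  [9.5→9.75]: (11.1+10.1)/2 × 0.25 = 2.65
  [9.75→10.75]: (10.1+6.9)/2 × 1 = 8.5
  [10.75→11.75]: (6.9+4.8)/2 × 1 = 5.85
  Sum = 1189.875 µg/L·hr

AUC = 1190 µg/L·hr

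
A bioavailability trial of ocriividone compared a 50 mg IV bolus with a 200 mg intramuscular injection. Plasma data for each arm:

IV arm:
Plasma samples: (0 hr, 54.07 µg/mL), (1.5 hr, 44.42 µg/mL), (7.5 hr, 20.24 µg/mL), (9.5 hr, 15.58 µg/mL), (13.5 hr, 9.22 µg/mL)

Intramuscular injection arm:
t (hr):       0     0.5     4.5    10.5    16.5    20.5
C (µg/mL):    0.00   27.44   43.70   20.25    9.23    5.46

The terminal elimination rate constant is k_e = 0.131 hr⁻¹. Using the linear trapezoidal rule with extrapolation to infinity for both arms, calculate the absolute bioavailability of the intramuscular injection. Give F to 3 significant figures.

Trapezoidal AUC_0→13.5 (IV):
  [0→1.5]: (54.07+44.42)/2 × 1.5 = 73.8675
  [1.5→7.5]: (44.42+20.24)/2 × 6 = 193.98
  [7.5→9.5]: (20.24+15.58)/2 × 2 = 35.82
  [9.5→13.5]: (15.58+9.22)/2 × 4 = 49.6
  Sum = 353.2675 µg/mL·hr
IV tail: 9.22/0.131 = 70.382; AUC_iv,0→∞ = 353.2675 + 70.382 = 423.6495 µg/mL·hr
Trapezoidal AUC_0→20.5 (intramuscular injection):
  [0→0.5]: (0.00+27.44)/2 × 0.5 = 6.86
  [0.5→4.5]: (27.44+43.70)/2 × 4 = 142.28
  [4.5→10.5]: (43.70+20.25)/2 × 6 = 191.85
  [10.5→16.5]: (20.25+9.23)/2 × 6 = 88.44
  [16.5→20.5]: (9.23+5.46)/2 × 4 = 29.38
  Sum = 458.81 µg/mL·hr
intramuscular injection tail: 5.46/0.131 = 41.679; AUC_ev,0→∞ = 458.81 + 41.679 = 500.489 µg/mL·hr
F = (AUC_ev/D_ev)/(AUC_iv/D_iv) = (500.489/200)/(423.6495/50) = 2.502445/8.47299 = 0.2953

F = 0.295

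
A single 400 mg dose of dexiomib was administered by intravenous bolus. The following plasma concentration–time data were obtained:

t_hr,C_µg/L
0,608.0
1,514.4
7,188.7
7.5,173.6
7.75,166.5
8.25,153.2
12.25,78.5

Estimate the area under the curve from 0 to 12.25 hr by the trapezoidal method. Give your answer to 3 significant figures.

AUC = 3350 µg/L·hr

Trapezoidal AUC_0→12.25:
  [0→1]: (608.0+514.4)/2 × 1 = 561.2
  [1→7]: (514.4+188.7)/2 × 6 = 2109.3
  [7→7.5]: (188.7+173.6)/2 × 0.5 = 90.575
  [7.5→7.75]: (173.6+166.5)/2 × 0.25 = 42.5125
  [7.75→8.25]: (166.5+153.2)/2 × 0.5 = 79.925
  [8.25→12.25]: (153.2+78.5)/2 × 4 = 463.4
  Sum = 3346.9125 µg/L·hr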